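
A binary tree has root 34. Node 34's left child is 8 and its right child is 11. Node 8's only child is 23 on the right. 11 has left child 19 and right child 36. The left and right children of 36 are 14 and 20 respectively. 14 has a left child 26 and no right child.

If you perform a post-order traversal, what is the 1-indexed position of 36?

7

Post-order visits the left subtree, then the right subtree, then the node.
At 34: go left to 8.
  At 8: no left child.
  At 8: go right to 23.
    23 is a leaf — visit 23.
  Visit 8.
At 34: go right to 11.
  At 11: go left to 19.
    19 is a leaf — visit 19.
  At 11: go right to 36.
    At 36: go left to 14.
      At 14: go left to 26.
        26 is a leaf — visit 26.
      At 14: no right child.
      Visit 14.
    At 36: go right to 20.
      20 is a leaf — visit 20.
    Visit 36.
  Visit 11.
Visit 34.
Full post-order sequence: 23, 8, 19, 26, 14, 20, 36, 11, 34.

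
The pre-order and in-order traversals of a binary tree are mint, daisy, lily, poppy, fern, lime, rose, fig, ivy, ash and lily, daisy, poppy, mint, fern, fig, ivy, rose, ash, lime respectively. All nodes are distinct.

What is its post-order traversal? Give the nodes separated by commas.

lily, poppy, daisy, ivy, fig, ash, rose, lime, fern, mint

The first element of pre-order is the root; it splits in-order into left and right subtrees.
Root mint: left subtree has 3 nodes {lily, daisy, poppy}, right has 6 {fern, fig, ivy, rose, ash, lime}.
  Root daisy: left subtree has 1 node {lily}, right has 1 {poppy}.
  Root fern: left subtree has 0 nodes { }, right has 5 {fig, ivy, rose, ash, lime}.
    Root lime: left subtree has 4 nodes {fig, ivy, rose, ash}, right has 0 { }.
      Root rose: left subtree has 2 nodes {fig, ivy}, right has 1 {ash}.
        Root fig: left subtree has 0 nodes { }, right has 1 {ivy}.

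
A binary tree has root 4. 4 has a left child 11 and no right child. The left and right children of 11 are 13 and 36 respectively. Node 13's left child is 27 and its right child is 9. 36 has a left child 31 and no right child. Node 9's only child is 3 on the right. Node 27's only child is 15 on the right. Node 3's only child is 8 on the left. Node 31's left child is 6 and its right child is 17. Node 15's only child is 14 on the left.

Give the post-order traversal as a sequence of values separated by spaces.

Post-order visits the left subtree, then the right subtree, then the node.
At 4: go left to 11.
  At 11: go left to 13.
    At 13: go left to 27.
      At 27: no left child.
      At 27: go right to 15.
        At 15: go left to 14.
          14 is a leaf — visit 14.
        At 15: no right child.
        Visit 15.
      Visit 27.
    At 13: go right to 9.
      At 9: no left child.
      At 9: go right to 3.
        At 3: go left to 8.
          8 is a leaf — visit 8.
        At 3: no right child.
        Visit 3.
      Visit 9.
    Visit 13.
  At 11: go right to 36.
    At 36: go left to 31.
      At 31: go left to 6.
        6 is a leaf — visit 6.
      At 31: go right to 17.
        17 is a leaf — visit 17.
      Visit 31.
    At 36: no right child.
    Visit 36.
  Visit 11.
At 4: no right child.
Visit 4.

14 15 27 8 3 9 13 6 17 31 36 11 4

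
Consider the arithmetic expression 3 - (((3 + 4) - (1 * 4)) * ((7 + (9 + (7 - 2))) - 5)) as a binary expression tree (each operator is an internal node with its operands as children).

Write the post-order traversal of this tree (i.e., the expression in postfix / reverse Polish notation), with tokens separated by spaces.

Post-order on an expression tree gives postfix notation: for each operator, emit left operand, right operand, then the operator.

3 3 4 + 1 4 * - 7 9 7 2 - + + 5 - * -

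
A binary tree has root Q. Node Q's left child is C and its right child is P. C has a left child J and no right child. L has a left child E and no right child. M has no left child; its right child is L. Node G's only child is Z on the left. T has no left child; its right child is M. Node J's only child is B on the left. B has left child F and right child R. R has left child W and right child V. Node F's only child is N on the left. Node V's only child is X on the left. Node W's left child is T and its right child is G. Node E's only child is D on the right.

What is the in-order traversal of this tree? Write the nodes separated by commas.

In-order visits the left subtree, then the node, then the right subtree.
At Q: go left to C.
  At C: go left to J.
    At J: go left to B.
      At B: go left to F.
        At F: go left to N.
          N is a leaf — visit N.
        Visit F.
        At F: no right child.
      Visit B.
      At B: go right to R.
        At R: go left to W.
          At W: go left to T.
            At T: no left child.
            Visit T.
            At T: go right to M.
              At M: no left child.
              Visit M.
              At M: go right to L.
                At L: go left to E.
                  At E: no left child.
                  Visit E.
                  At E: go right to D.
                    D is a leaf — visit D.
                Visit L.
                At L: no right child.
          Visit W.
          At W: go right to G.
            At G: go left to Z.
              Z is a leaf — visit Z.
            Visit G.
            At G: no right child.
        Visit R.
        At R: go right to V.
          At V: go left to X.
            X is a leaf — visit X.
          Visit V.
          At V: no right child.
    Visit J.
    At J: no right child.
  Visit C.
  At C: no right child.
Visit Q.
At Q: go right to P.
  P is a leaf — visit P.

N, F, B, T, M, E, D, L, W, Z, G, R, X, V, J, C, Q, P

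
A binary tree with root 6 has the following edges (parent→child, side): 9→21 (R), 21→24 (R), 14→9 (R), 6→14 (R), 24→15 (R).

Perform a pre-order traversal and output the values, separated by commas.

Pre-order visits the node, then its left subtree, then its right subtree.
Visit 6.
At 6: no left child.
At 6: go right to 14.
  Visit 14.
  At 14: no left child.
  At 14: go right to 9.
    Visit 9.
    At 9: no left child.
    At 9: go right to 21.
      Visit 21.
      At 21: no left child.
      At 21: go right to 24.
        Visit 24.
        At 24: no left child.
        At 24: go right to 15.
          15 is a leaf — visit 15.

6, 14, 9, 21, 24, 15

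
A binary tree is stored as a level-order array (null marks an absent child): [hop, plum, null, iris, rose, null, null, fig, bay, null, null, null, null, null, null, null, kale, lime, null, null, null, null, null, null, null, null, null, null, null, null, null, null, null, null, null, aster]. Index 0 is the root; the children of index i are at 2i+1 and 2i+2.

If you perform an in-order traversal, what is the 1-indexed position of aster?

In-order visits the left subtree, then the node, then the right subtree.
At hop: go left to plum.
  At plum: go left to iris.
    At iris: go left to fig.
      At fig: no left child.
      Visit fig.
      At fig: go right to kale.
        kale is a leaf — visit kale.
    Visit iris.
    At iris: go right to bay.
      At bay: go left to lime.
        At lime: go left to aster.
          aster is a leaf — visit aster.
        Visit lime.
        At lime: no right child.
      Visit bay.
      At bay: no right child.
  Visit plum.
  At plum: go right to rose.
    rose is a leaf — visit rose.
Visit hop.
At hop: no right child.
Full in-order sequence: fig, kale, iris, aster, lime, bay, plum, rose, hop.

4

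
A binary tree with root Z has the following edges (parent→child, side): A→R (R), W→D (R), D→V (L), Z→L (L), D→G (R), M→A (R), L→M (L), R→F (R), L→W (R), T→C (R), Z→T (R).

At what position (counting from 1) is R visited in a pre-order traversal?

5

Pre-order visits the node, then its left subtree, then its right subtree.
Visit Z.
At Z: go left to L.
  Visit L.
  At L: go left to M.
    Visit M.
    At M: no left child.
    At M: go right to A.
      Visit A.
      At A: no left child.
      At A: go right to R.
        Visit R.
        At R: no left child.
        At R: go right to F.
          F is a leaf — visit F.
  At L: go right to W.
    Visit W.
    At W: no left child.
    At W: go right to D.
      Visit D.
      At D: go left to V.
        V is a leaf — visit V.
      At D: go right to G.
        G is a leaf — visit G.
At Z: go right to T.
  Visit T.
  At T: no left child.
  At T: go right to C.
    C is a leaf — visit C.
Full pre-order sequence: Z, L, M, A, R, F, W, D, V, G, T, C.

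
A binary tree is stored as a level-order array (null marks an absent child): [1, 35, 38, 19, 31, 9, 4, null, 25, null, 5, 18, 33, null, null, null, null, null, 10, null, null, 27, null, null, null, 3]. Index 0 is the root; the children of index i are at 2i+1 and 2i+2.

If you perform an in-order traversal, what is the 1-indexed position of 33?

In-order visits the left subtree, then the node, then the right subtree.
At 1: go left to 35.
  At 35: go left to 19.
    At 19: no left child.
    Visit 19.
    At 19: go right to 25.
      At 25: no left child.
      Visit 25.
      At 25: go right to 10.
        10 is a leaf — visit 10.
  Visit 35.
  At 35: go right to 31.
    At 31: no left child.
    Visit 31.
    At 31: go right to 5.
      At 5: go left to 27.
        27 is a leaf — visit 27.
      Visit 5.
      At 5: no right child.
Visit 1.
At 1: go right to 38.
  At 38: go left to 9.
    At 9: go left to 18.
      18 is a leaf — visit 18.
    Visit 9.
    At 9: go right to 33.
      At 33: go left to 3.
        3 is a leaf — visit 3.
      Visit 33.
      At 33: no right child.
  Visit 38.
  At 38: go right to 4.
    4 is a leaf — visit 4.
Full in-order sequence: 19, 25, 10, 35, 31, 27, 5, 1, 18, 9, 3, 33, 38, 4.

12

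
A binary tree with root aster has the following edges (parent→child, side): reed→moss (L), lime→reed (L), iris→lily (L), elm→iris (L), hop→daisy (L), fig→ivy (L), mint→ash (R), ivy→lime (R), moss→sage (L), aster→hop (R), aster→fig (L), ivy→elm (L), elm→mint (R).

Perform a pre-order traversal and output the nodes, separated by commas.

Pre-order visits the node, then its left subtree, then its right subtree.
Visit aster.
At aster: go left to fig.
  Visit fig.
  At fig: go left to ivy.
    Visit ivy.
    At ivy: go left to elm.
      Visit elm.
      At elm: go left to iris.
        Visit iris.
        At iris: go left to lily.
          lily is a leaf — visit lily.
        At iris: no right child.
      At elm: go right to mint.
        Visit mint.
        At mint: no left child.
        At mint: go right to ash.
          ash is a leaf — visit ash.
    At ivy: go right to lime.
      Visit lime.
      At lime: go left to reed.
        Visit reed.
        At reed: go left to moss.
          Visit moss.
          At moss: go left to sage.
            sage is a leaf — visit sage.
          At moss: no right child.
        At reed: no right child.
      At lime: no right child.
  At fig: no right child.
At aster: go right to hop.
  Visit hop.
  At hop: go left to daisy.
    daisy is a leaf — visit daisy.
  At hop: no right child.

aster, fig, ivy, elm, iris, lily, mint, ash, lime, reed, moss, sage, hop, daisy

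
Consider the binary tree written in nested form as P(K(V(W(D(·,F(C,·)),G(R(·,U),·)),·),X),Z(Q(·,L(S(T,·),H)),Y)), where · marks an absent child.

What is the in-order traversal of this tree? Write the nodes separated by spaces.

D C F W R U G V K X P Q T S L H Z Y

In-order visits the left subtree, then the node, then the right subtree.
At P: go left to K.
  At K: go left to V.
    At V: go left to W.
      At W: go left to D.
        At D: no left child.
        Visit D.
        At D: go right to F.
          At F: go left to C.
            C is a leaf — visit C.
          Visit F.
          At F: no right child.
      Visit W.
      At W: go right to G.
        At G: go left to R.
          At R: no left child.
          Visit R.
          At R: go right to U.
            U is a leaf — visit U.
        Visit G.
        At G: no right child.
    Visit V.
    At V: no right child.
  Visit K.
  At K: go right to X.
    X is a leaf — visit X.
Visit P.
At P: go right to Z.
  At Z: go left to Q.
    At Q: no left child.
    Visit Q.
    At Q: go right to L.
      At L: go left to S.
        At S: go left to T.
          T is a leaf — visit T.
        Visit S.
        At S: no right child.
      Visit L.
      At L: go right to H.
        H is a leaf — visit H.
  Visit Z.
  At Z: go right to Y.
    Y is a leaf — visit Y.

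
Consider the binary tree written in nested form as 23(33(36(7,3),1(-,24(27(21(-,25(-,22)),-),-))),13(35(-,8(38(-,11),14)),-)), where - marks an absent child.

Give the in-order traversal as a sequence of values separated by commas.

In-order visits the left subtree, then the node, then the right subtree.
At 23: go left to 33.
  At 33: go left to 36.
    At 36: go left to 7.
      7 is a leaf — visit 7.
    Visit 36.
    At 36: go right to 3.
      3 is a leaf — visit 3.
  Visit 33.
  At 33: go right to 1.
    At 1: no left child.
    Visit 1.
    At 1: go right to 24.
      At 24: go left to 27.
        At 27: go left to 21.
          At 21: no left child.
          Visit 21.
          At 21: go right to 25.
            At 25: no left child.
            Visit 25.
            At 25: go right to 22.
              22 is a leaf — visit 22.
        Visit 27.
        At 27: no right child.
      Visit 24.
      At 24: no right child.
Visit 23.
At 23: go right to 13.
  At 13: go left to 35.
    At 35: no left child.
    Visit 35.
    At 35: go right to 8.
      At 8: go left to 38.
        At 38: no left child.
        Visit 38.
        At 38: go right to 11.
          11 is a leaf — visit 11.
      Visit 8.
      At 8: go right to 14.
        14 is a leaf — visit 14.
  Visit 13.
  At 13: no right child.

7, 36, 3, 33, 1, 21, 25, 22, 27, 24, 23, 35, 38, 11, 8, 14, 13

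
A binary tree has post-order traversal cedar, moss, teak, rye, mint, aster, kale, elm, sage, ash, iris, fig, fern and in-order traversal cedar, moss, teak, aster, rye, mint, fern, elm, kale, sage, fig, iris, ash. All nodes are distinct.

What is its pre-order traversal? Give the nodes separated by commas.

The last element of post-order is the root; it splits in-order into left and right subtrees.
Root fern: left subtree has 6 nodes {cedar, moss, teak, aster, rye, mint}, right has 6 {elm, kale, sage, fig, iris, ash}.
  Root aster: left subtree has 3 nodes {cedar, moss, teak}, right has 2 {rye, mint}.
    Root teak: left subtree has 2 nodes {cedar, moss}, right has 0 { }.
      Root moss: left subtree has 1 node {cedar}, right has 0 { }.
    Root mint: left subtree has 1 node {rye}, right has 0 { }.
  Root fig: left subtree has 3 nodes {elm, kale, sage}, right has 2 {iris, ash}.
    Root sage: left subtree has 2 nodes {elm, kale}, right has 0 { }.
      Root elm: left subtree has 0 nodes { }, right has 1 {kale}.
    Root iris: left subtree has 0 nodes { }, right has 1 {ash}.

fern, aster, teak, moss, cedar, mint, rye, fig, sage, elm, kale, iris, ash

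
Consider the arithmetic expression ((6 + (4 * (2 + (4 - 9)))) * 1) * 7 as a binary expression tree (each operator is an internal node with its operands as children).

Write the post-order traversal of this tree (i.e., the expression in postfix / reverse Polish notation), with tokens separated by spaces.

Post-order on an expression tree gives postfix notation: for each operator, emit left operand, right operand, then the operator.

6 4 2 4 9 - + * + 1 * 7 *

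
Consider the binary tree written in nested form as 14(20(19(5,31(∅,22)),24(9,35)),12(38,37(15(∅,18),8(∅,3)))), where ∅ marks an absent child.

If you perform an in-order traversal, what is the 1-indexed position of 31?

In-order visits the left subtree, then the node, then the right subtree.
At 14: go left to 20.
  At 20: go left to 19.
    At 19: go left to 5.
      5 is a leaf — visit 5.
    Visit 19.
    At 19: go right to 31.
      At 31: no left child.
      Visit 31.
      At 31: go right to 22.
        22 is a leaf — visit 22.
  Visit 20.
  At 20: go right to 24.
    At 24: go left to 9.
      9 is a leaf — visit 9.
    Visit 24.
    At 24: go right to 35.
      35 is a leaf — visit 35.
Visit 14.
At 14: go right to 12.
  At 12: go left to 38.
    38 is a leaf — visit 38.
  Visit 12.
  At 12: go right to 37.
    At 37: go left to 15.
      At 15: no left child.
      Visit 15.
      At 15: go right to 18.
        18 is a leaf — visit 18.
    Visit 37.
    At 37: go right to 8.
      At 8: no left child.
      Visit 8.
      At 8: go right to 3.
        3 is a leaf — visit 3.
Full in-order sequence: 5, 19, 31, 22, 20, 9, 24, 35, 14, 38, 12, 15, 18, 37, 8, 3.

3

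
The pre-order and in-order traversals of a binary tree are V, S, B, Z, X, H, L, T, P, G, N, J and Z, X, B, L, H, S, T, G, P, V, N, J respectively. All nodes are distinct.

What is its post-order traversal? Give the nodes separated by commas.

The first element of pre-order is the root; it splits in-order into left and right subtrees.
Root V: left subtree has 9 nodes {Z, X, B, L, H, S, T, G, P}, right has 2 {N, J}.
  Root S: left subtree has 5 nodes {Z, X, B, L, H}, right has 3 {T, G, P}.
    Root B: left subtree has 2 nodes {Z, X}, right has 2 {L, H}.
      Root Z: left subtree has 0 nodes { }, right has 1 {X}.
      Root H: left subtree has 1 node {L}, right has 0 { }.
    Root T: left subtree has 0 nodes { }, right has 2 {G, P}.
      Root P: left subtree has 1 node {G}, right has 0 { }.
  Root N: left subtree has 0 nodes { }, right has 1 {J}.

X, Z, L, H, B, G, P, T, S, J, N, V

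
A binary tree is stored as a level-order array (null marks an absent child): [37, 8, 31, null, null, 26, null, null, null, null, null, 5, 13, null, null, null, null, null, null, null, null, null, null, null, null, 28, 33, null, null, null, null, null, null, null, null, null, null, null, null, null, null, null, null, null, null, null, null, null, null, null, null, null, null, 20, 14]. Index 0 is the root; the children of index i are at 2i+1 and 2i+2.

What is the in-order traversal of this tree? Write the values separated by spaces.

8 37 5 26 28 13 20 33 14 31

In-order visits the left subtree, then the node, then the right subtree.
At 37: go left to 8.
  8 is a leaf — visit 8.
Visit 37.
At 37: go right to 31.
  At 31: go left to 26.
    At 26: go left to 5.
      5 is a leaf — visit 5.
    Visit 26.
    At 26: go right to 13.
      At 13: go left to 28.
        28 is a leaf — visit 28.
      Visit 13.
      At 13: go right to 33.
        At 33: go left to 20.
          20 is a leaf — visit 20.
        Visit 33.
        At 33: go right to 14.
          14 is a leaf — visit 14.
  Visit 31.
  At 31: no right child.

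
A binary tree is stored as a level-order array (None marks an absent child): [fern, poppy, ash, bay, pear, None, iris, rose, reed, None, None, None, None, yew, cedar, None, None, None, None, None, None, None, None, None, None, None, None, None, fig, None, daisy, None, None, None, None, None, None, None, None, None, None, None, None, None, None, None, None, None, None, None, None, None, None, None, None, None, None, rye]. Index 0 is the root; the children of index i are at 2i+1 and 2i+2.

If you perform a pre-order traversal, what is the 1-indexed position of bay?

3

Pre-order visits the node, then its left subtree, then its right subtree.
Visit fern.
At fern: go left to poppy.
  Visit poppy.
  At poppy: go left to bay.
    Visit bay.
    At bay: go left to rose.
      rose is a leaf — visit rose.
    At bay: go right to reed.
      reed is a leaf — visit reed.
  At poppy: go right to pear.
    pear is a leaf — visit pear.
At fern: go right to ash.
  Visit ash.
  At ash: no left child.
  At ash: go right to iris.
    Visit iris.
    At iris: go left to yew.
      Visit yew.
      At yew: no left child.
      At yew: go right to fig.
        Visit fig.
        At fig: go left to rye.
          rye is a leaf — visit rye.
        At fig: no right child.
    At iris: go right to cedar.
      Visit cedar.
      At cedar: no left child.
      At cedar: go right to daisy.
        daisy is a leaf — visit daisy.
Full pre-order sequence: fern, poppy, bay, rose, reed, pear, ash, iris, yew, fig, rye, cedar, daisy.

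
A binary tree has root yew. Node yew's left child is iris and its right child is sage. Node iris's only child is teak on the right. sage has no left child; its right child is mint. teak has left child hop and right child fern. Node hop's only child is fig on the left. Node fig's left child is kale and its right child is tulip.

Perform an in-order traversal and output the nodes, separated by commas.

In-order visits the left subtree, then the node, then the right subtree.
At yew: go left to iris.
  At iris: no left child.
  Visit iris.
  At iris: go right to teak.
    At teak: go left to hop.
      At hop: go left to fig.
        At fig: go left to kale.
          kale is a leaf — visit kale.
        Visit fig.
        At fig: go right to tulip.
          tulip is a leaf — visit tulip.
      Visit hop.
      At hop: no right child.
    Visit teak.
    At teak: go right to fern.
      fern is a leaf — visit fern.
Visit yew.
At yew: go right to sage.
  At sage: no left child.
  Visit sage.
  At sage: go right to mint.
    mint is a leaf — visit mint.

iris, kale, fig, tulip, hop, teak, fern, yew, sage, mint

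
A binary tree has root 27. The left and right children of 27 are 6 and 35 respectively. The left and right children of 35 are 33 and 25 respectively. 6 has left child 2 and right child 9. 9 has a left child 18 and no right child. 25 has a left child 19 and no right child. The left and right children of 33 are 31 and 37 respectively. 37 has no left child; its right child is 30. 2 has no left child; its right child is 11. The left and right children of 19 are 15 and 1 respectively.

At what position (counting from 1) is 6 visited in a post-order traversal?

Post-order visits the left subtree, then the right subtree, then the node.
At 27: go left to 6.
  At 6: go left to 2.
    At 2: no left child.
    At 2: go right to 11.
      11 is a leaf — visit 11.
    Visit 2.
  At 6: go right to 9.
    At 9: go left to 18.
      18 is a leaf — visit 18.
    At 9: no right child.
    Visit 9.
  Visit 6.
At 27: go right to 35.
  At 35: go left to 33.
    At 33: go left to 31.
      31 is a leaf — visit 31.
    At 33: go right to 37.
      At 37: no left child.
      At 37: go right to 30.
        30 is a leaf — visit 30.
      Visit 37.
    Visit 33.
  At 35: go right to 25.
    At 25: go left to 19.
      At 19: go left to 15.
        15 is a leaf — visit 15.
      At 19: go right to 1.
        1 is a leaf — visit 1.
      Visit 19.
    At 25: no right child.
    Visit 25.
  Visit 35.
Visit 27.
Full post-order sequence: 11, 2, 18, 9, 6, 31, 30, 37, 33, 15, 1, 19, 25, 35, 27.

5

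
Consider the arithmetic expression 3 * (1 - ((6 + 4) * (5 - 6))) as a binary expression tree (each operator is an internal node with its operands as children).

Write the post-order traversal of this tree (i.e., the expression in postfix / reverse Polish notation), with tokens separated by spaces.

3 1 6 4 + 5 6 - * - *

Post-order on an expression tree gives postfix notation: for each operator, emit left operand, right operand, then the operator.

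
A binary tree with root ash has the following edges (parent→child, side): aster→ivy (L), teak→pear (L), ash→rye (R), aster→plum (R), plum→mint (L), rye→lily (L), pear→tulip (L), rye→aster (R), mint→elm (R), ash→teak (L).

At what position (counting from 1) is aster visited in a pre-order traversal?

Pre-order visits the node, then its left subtree, then its right subtree.
Visit ash.
At ash: go left to teak.
  Visit teak.
  At teak: go left to pear.
    Visit pear.
    At pear: go left to tulip.
      tulip is a leaf — visit tulip.
    At pear: no right child.
  At teak: no right child.
At ash: go right to rye.
  Visit rye.
  At rye: go left to lily.
    lily is a leaf — visit lily.
  At rye: go right to aster.
    Visit aster.
    At aster: go left to ivy.
      ivy is a leaf — visit ivy.
    At aster: go right to plum.
      Visit plum.
      At plum: go left to mint.
        Visit mint.
        At mint: no left child.
        At mint: go right to elm.
          elm is a leaf — visit elm.
      At plum: no right child.
Full pre-order sequence: ash, teak, pear, tulip, rye, lily, aster, ivy, plum, mint, elm.

7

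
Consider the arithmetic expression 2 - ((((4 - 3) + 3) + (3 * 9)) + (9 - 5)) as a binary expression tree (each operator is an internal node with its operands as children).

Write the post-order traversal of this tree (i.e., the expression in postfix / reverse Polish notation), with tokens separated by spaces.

2 4 3 - 3 + 3 9 * + 9 5 - + -

Post-order on an expression tree gives postfix notation: for each operator, emit left operand, right operand, then the operator.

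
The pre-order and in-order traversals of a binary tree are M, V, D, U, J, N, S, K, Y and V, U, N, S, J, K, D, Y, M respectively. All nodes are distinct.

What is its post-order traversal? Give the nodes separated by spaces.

The first element of pre-order is the root; it splits in-order into left and right subtrees.
Root M: left subtree has 8 nodes {V, U, N, S, J, K, D, Y}, right has 0 { }.
  Root V: left subtree has 0 nodes { }, right has 7 {U, N, S, J, K, D, Y}.
    Root D: left subtree has 5 nodes {U, N, S, J, K}, right has 1 {Y}.
      Root U: left subtree has 0 nodes { }, right has 4 {N, S, J, K}.
        Root J: left subtree has 2 nodes {N, S}, right has 1 {K}.
          Root N: left subtree has 0 nodes { }, right has 1 {S}.

S N K J U Y D V M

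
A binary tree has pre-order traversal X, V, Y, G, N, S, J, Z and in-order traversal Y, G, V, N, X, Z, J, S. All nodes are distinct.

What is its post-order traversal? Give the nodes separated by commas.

The first element of pre-order is the root; it splits in-order into left and right subtrees.
Root X: left subtree has 4 nodes {Y, G, V, N}, right has 3 {Z, J, S}.
  Root V: left subtree has 2 nodes {Y, G}, right has 1 {N}.
    Root Y: left subtree has 0 nodes { }, right has 1 {G}.
  Root S: left subtree has 2 nodes {Z, J}, right has 0 { }.
    Root J: left subtree has 1 node {Z}, right has 0 { }.

G, Y, N, V, Z, J, S, X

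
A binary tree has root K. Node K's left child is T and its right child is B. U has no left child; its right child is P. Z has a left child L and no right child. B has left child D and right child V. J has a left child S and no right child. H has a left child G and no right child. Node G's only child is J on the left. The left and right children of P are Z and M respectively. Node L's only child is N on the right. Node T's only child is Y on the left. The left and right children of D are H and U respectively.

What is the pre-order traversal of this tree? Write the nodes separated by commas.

K, T, Y, B, D, H, G, J, S, U, P, Z, L, N, M, V

Pre-order visits the node, then its left subtree, then its right subtree.
Visit K.
At K: go left to T.
  Visit T.
  At T: go left to Y.
    Y is a leaf — visit Y.
  At T: no right child.
At K: go right to B.
  Visit B.
  At B: go left to D.
    Visit D.
    At D: go left to H.
      Visit H.
      At H: go left to G.
        Visit G.
        At G: go left to J.
          Visit J.
          At J: go left to S.
            S is a leaf — visit S.
          At J: no right child.
        At G: no right child.
      At H: no right child.
    At D: go right to U.
      Visit U.
      At U: no left child.
      At U: go right to P.
        Visit P.
        At P: go left to Z.
          Visit Z.
          At Z: go left to L.
            Visit L.
            At L: no left child.
            At L: go right to N.
              N is a leaf — visit N.
          At Z: no right child.
        At P: go right to M.
          M is a leaf — visit M.
  At B: go right to V.
    V is a leaf — visit V.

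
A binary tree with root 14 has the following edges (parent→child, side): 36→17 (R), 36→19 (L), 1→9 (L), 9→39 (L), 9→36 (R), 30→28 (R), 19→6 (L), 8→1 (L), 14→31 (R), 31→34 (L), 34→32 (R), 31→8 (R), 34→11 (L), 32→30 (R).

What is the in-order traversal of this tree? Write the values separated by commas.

In-order visits the left subtree, then the node, then the right subtree.
At 14: no left child.
Visit 14.
At 14: go right to 31.
  At 31: go left to 34.
    At 34: go left to 11.
      11 is a leaf — visit 11.
    Visit 34.
    At 34: go right to 32.
      At 32: no left child.
      Visit 32.
      At 32: go right to 30.
        At 30: no left child.
        Visit 30.
        At 30: go right to 28.
          28 is a leaf — visit 28.
  Visit 31.
  At 31: go right to 8.
    At 8: go left to 1.
      At 1: go left to 9.
        At 9: go left to 39.
          39 is a leaf — visit 39.
        Visit 9.
        At 9: go right to 36.
          At 36: go left to 19.
            At 19: go left to 6.
              6 is a leaf — visit 6.
            Visit 19.
            At 19: no right child.
          Visit 36.
          At 36: go right to 17.
            17 is a leaf — visit 17.
      Visit 1.
      At 1: no right child.
    Visit 8.
    At 8: no right child.

14, 11, 34, 32, 30, 28, 31, 39, 9, 6, 19, 36, 17, 1, 8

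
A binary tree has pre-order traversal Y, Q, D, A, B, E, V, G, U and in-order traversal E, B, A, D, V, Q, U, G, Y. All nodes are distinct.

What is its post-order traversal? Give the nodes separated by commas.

The first element of pre-order is the root; it splits in-order into left and right subtrees.
Root Y: left subtree has 8 nodes {E, B, A, D, V, Q, U, G}, right has 0 { }.
  Root Q: left subtree has 5 nodes {E, B, A, D, V}, right has 2 {U, G}.
    Root D: left subtree has 3 nodes {E, B, A}, right has 1 {V}.
      Root A: left subtree has 2 nodes {E, B}, right has 0 { }.
        Root B: left subtree has 1 node {E}, right has 0 { }.
    Root G: left subtree has 1 node {U}, right has 0 { }.

E, B, A, V, D, U, G, Q, Y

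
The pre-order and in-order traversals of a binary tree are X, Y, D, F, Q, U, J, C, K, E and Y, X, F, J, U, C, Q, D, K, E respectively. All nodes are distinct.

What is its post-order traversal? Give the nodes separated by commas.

Y, J, C, U, Q, F, E, K, D, X

The first element of pre-order is the root; it splits in-order into left and right subtrees.
Root X: left subtree has 1 node {Y}, right has 8 {F, J, U, C, Q, D, K, E}.
  Root D: left subtree has 5 nodes {F, J, U, C, Q}, right has 2 {K, E}.
    Root F: left subtree has 0 nodes { }, right has 4 {J, U, C, Q}.
      Root Q: left subtree has 3 nodes {J, U, C}, right has 0 { }.
        Root U: left subtree has 1 node {J}, right has 1 {C}.
    Root K: left subtree has 0 nodes { }, right has 1 {E}.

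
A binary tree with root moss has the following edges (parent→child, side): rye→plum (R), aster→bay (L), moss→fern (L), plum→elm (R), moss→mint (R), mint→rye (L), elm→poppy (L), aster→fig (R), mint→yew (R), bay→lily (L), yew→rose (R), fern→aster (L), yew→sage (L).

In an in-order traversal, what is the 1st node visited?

lily

In-order visits the left subtree, then the node, then the right subtree.
At moss: go left to fern.
  At fern: go left to aster.
    At aster: go left to bay.
      At bay: go left to lily.
        lily is a leaf — visit lily.
      Visit bay.
      At bay: no right child.
    Visit aster.
    At aster: go right to fig.
      fig is a leaf — visit fig.
  Visit fern.
  At fern: no right child.
Visit moss.
At moss: go right to mint.
  At mint: go left to rye.
    At rye: no left child.
    Visit rye.
    At rye: go right to plum.
      At plum: no left child.
      Visit plum.
      At plum: go right to elm.
        At elm: go left to poppy.
          poppy is a leaf — visit poppy.
        Visit elm.
        At elm: no right child.
  Visit mint.
  At mint: go right to yew.
    At yew: go left to sage.
      sage is a leaf — visit sage.
    Visit yew.
    At yew: go right to rose.
      rose is a leaf — visit rose.
Full in-order sequence: lily, bay, aster, fig, fern, moss, rye, plum, poppy, elm, mint, sage, yew, rose.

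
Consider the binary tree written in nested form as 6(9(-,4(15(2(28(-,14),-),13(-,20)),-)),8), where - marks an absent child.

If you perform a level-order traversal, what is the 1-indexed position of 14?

Level-order visits nodes level by level from the root, left to right within each level.
Level 0: 6
Level 1: 9, 8
Level 2: 4
Level 3: 15
Level 4: 2, 13
Level 5: 28, 20
Level 6: 14
Full level-order sequence: 6, 9, 8, 4, 15, 2, 13, 28, 20, 14.

10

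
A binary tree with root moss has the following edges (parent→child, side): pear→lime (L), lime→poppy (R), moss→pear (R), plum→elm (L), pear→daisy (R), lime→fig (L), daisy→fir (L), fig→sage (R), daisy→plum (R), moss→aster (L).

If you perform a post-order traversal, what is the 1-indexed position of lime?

Post-order visits the left subtree, then the right subtree, then the node.
At moss: go left to aster.
  aster is a leaf — visit aster.
At moss: go right to pear.
  At pear: go left to lime.
    At lime: go left to fig.
      At fig: no left child.
      At fig: go right to sage.
        sage is a leaf — visit sage.
      Visit fig.
    At lime: go right to poppy.
      poppy is a leaf — visit poppy.
    Visit lime.
  At pear: go right to daisy.
    At daisy: go left to fir.
      fir is a leaf — visit fir.
    At daisy: go right to plum.
      At plum: go left to elm.
        elm is a leaf — visit elm.
      At plum: no right child.
      Visit plum.
    Visit daisy.
  Visit pear.
Visit moss.
Full post-order sequence: aster, sage, fig, poppy, lime, fir, elm, plum, daisy, pear, moss.

5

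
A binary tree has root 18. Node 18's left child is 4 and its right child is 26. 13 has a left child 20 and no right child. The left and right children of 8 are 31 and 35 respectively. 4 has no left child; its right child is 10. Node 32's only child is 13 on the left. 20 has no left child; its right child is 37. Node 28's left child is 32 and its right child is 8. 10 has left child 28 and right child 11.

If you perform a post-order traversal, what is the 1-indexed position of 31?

5

Post-order visits the left subtree, then the right subtree, then the node.
At 18: go left to 4.
  At 4: no left child.
  At 4: go right to 10.
    At 10: go left to 28.
      At 28: go left to 32.
        At 32: go left to 13.
          At 13: go left to 20.
            At 20: no left child.
            At 20: go right to 37.
              37 is a leaf — visit 37.
            Visit 20.
          At 13: no right child.
          Visit 13.
        At 32: no right child.
        Visit 32.
      At 28: go right to 8.
        At 8: go left to 31.
          31 is a leaf — visit 31.
        At 8: go right to 35.
          35 is a leaf — visit 35.
        Visit 8.
      Visit 28.
    At 10: go right to 11.
      11 is a leaf — visit 11.
    Visit 10.
  Visit 4.
At 18: go right to 26.
  26 is a leaf — visit 26.
Visit 18.
Full post-order sequence: 37, 20, 13, 32, 31, 35, 8, 28, 11, 10, 4, 26, 18.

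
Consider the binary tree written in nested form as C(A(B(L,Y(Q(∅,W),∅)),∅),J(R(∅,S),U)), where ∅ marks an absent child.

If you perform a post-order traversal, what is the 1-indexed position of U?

Post-order visits the left subtree, then the right subtree, then the node.
At C: go left to A.
  At A: go left to B.
    At B: go left to L.
      L is a leaf — visit L.
    At B: go right to Y.
      At Y: go left to Q.
        At Q: no left child.
        At Q: go right to W.
          W is a leaf — visit W.
        Visit Q.
      At Y: no right child.
      Visit Y.
    Visit B.
  At A: no right child.
  Visit A.
At C: go right to J.
  At J: go left to R.
    At R: no left child.
    At R: go right to S.
      S is a leaf — visit S.
    Visit R.
  At J: go right to U.
    U is a leaf — visit U.
  Visit J.
Visit C.
Full post-order sequence: L, W, Q, Y, B, A, S, R, U, J, C.

9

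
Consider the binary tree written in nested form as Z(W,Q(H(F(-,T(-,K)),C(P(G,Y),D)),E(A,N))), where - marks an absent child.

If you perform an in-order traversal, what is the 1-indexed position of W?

1

In-order visits the left subtree, then the node, then the right subtree.
At Z: go left to W.
  W is a leaf — visit W.
Visit Z.
At Z: go right to Q.
  At Q: go left to H.
    At H: go left to F.
      At F: no left child.
      Visit F.
      At F: go right to T.
        At T: no left child.
        Visit T.
        At T: go right to K.
          K is a leaf — visit K.
    Visit H.
    At H: go right to C.
      At C: go left to P.
        At P: go left to G.
          G is a leaf — visit G.
        Visit P.
        At P: go right to Y.
          Y is a leaf — visit Y.
      Visit C.
      At C: go right to D.
        D is a leaf — visit D.
  Visit Q.
  At Q: go right to E.
    At E: go left to A.
      A is a leaf — visit A.
    Visit E.
    At E: go right to N.
      N is a leaf — visit N.
Full in-order sequence: W, Z, F, T, K, H, G, P, Y, C, D, Q, A, E, N.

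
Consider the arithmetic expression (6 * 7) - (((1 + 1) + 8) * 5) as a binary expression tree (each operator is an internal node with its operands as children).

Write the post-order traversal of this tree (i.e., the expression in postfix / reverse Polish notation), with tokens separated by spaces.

Post-order on an expression tree gives postfix notation: for each operator, emit left operand, right operand, then the operator.

6 7 * 1 1 + 8 + 5 * -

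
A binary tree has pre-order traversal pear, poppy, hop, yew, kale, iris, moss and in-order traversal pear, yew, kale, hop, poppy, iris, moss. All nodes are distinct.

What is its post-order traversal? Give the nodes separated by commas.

The first element of pre-order is the root; it splits in-order into left and right subtrees.
Root pear: left subtree has 0 nodes { }, right has 6 {yew, kale, hop, poppy, iris, moss}.
  Root poppy: left subtree has 3 nodes {yew, kale, hop}, right has 2 {iris, moss}.
    Root hop: left subtree has 2 nodes {yew, kale}, right has 0 { }.
      Root yew: left subtree has 0 nodes { }, right has 1 {kale}.
    Root iris: left subtree has 0 nodes { }, right has 1 {moss}.

kale, yew, hop, moss, iris, poppy, pear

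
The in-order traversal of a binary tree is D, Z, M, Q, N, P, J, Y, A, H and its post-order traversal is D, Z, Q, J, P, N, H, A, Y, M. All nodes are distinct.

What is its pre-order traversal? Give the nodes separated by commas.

The last element of post-order is the root; it splits in-order into left and right subtrees.
Root M: left subtree has 2 nodes {D, Z}, right has 7 {Q, N, P, J, Y, A, H}.
  Root Z: left subtree has 1 node {D}, right has 0 { }.
  Root Y: left subtree has 4 nodes {Q, N, P, J}, right has 2 {A, H}.
    Root N: left subtree has 1 node {Q}, right has 2 {P, J}.
      Root P: left subtree has 0 nodes { }, right has 1 {J}.
    Root A: left subtree has 0 nodes { }, right has 1 {H}.

M, Z, D, Y, N, Q, P, J, A, H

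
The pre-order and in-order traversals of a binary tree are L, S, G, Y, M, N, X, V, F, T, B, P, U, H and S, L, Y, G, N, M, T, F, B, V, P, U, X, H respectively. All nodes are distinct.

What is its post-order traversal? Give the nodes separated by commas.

S, Y, N, T, B, F, U, P, V, H, X, M, G, L

The first element of pre-order is the root; it splits in-order into left and right subtrees.
Root L: left subtree has 1 node {S}, right has 12 {Y, G, N, M, T, F, B, V, P, U, X, H}.
  Root G: left subtree has 1 node {Y}, right has 10 {N, M, T, F, B, V, P, U, X, H}.
    Root M: left subtree has 1 node {N}, right has 8 {T, F, B, V, P, U, X, H}.
      Root X: left subtree has 6 nodes {T, F, B, V, P, U}, right has 1 {H}.
        Root V: left subtree has 3 nodes {T, F, B}, right has 2 {P, U}.
          Root F: left subtree has 1 node {T}, right has 1 {B}.
          Root P: left subtree has 0 nodes { }, right has 1 {U}.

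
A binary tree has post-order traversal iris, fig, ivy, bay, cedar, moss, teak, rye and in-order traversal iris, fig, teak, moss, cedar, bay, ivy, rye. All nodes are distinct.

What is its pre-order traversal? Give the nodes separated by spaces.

rye teak fig iris moss cedar bay ivy

The last element of post-order is the root; it splits in-order into left and right subtrees.
Root rye: left subtree has 7 nodes {iris, fig, teak, moss, cedar, bay, ivy}, right has 0 { }.
  Root teak: left subtree has 2 nodes {iris, fig}, right has 4 {moss, cedar, bay, ivy}.
    Root fig: left subtree has 1 node {iris}, right has 0 { }.
    Root moss: left subtree has 0 nodes { }, right has 3 {cedar, bay, ivy}.
      Root cedar: left subtree has 0 nodes { }, right has 2 {bay, ivy}.
        Root bay: left subtree has 0 nodes { }, right has 1 {ivy}.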